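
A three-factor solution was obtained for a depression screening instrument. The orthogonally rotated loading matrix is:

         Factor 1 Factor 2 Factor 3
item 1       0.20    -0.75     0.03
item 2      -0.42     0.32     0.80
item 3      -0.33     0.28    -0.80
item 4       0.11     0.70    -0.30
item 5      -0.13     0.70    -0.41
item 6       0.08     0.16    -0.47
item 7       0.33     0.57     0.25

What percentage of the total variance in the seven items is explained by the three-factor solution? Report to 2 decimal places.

62.37%

SS loadings by factor: 0.4696, 2.0738, 1.8224; total = 4.3658.
Total variance with 7 standardized items is 7, so the solution explains 4.3658/7 = 0.6237 = 62.37%.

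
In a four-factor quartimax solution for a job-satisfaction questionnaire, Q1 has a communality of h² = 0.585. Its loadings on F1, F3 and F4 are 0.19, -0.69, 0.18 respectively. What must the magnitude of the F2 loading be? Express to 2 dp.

Under orthogonal rotation h² = Σλ², so λ_F2² = h² − (0.5446) = 0.585 − 0.5446 = 0.0404.
|λ| = √0.0404 = 0.2010.

0.20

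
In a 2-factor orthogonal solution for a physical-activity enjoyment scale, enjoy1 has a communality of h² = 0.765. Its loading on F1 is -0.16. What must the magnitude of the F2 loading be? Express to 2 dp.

Under orthogonal rotation h² = Σλ², so λ_F2² = h² − (0.0256) = 0.765 − 0.0256 = 0.7394.
|λ| = √0.7394 = 0.8599.

0.86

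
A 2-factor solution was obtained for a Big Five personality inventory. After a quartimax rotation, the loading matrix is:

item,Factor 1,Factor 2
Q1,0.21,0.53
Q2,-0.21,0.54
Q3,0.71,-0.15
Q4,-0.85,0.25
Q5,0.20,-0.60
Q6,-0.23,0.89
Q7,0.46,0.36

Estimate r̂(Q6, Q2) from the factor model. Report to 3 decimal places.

0.529

r̂ = Σ λ_i·λ_j across factors = (-0.23)(-0.21) + (0.89)(0.54)
  = +0.0483 +0.4806 = 0.5289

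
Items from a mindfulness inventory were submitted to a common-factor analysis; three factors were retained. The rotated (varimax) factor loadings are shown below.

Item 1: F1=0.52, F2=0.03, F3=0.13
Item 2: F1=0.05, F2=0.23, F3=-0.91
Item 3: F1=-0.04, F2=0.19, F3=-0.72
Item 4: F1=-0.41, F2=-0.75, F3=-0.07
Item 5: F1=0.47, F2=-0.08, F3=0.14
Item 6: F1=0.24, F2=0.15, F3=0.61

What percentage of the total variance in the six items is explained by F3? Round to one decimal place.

SS loadings for F3 = 0.13² + (-0.91)² + (-0.72)² + (-0.07)² + 0.14² + 0.61² = 1.7600
With 6 standardized items, total variance = 6. Proportion = 1.7600/6 = 0.2933 → 29.33%.

29.3%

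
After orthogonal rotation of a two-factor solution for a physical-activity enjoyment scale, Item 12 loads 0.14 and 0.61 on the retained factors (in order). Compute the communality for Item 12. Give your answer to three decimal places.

h² = 0.14² + 0.61² = 0.0196 + 0.3721 = 0.3917

0.392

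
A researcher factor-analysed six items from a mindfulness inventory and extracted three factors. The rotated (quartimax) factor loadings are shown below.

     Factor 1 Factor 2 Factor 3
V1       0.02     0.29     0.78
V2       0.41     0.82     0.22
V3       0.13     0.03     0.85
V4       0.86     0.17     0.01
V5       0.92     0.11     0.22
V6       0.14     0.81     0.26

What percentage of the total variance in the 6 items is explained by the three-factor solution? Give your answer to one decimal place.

79.0%

Communalities: 0.6929, 0.8889, 0.7403, 0.7686, 0.9069, 0.7433; Σh² = 4.7409.
Total variance with 6 standardized items is 6, so the solution explains 4.7409/6 = 0.7902 = 79.02%.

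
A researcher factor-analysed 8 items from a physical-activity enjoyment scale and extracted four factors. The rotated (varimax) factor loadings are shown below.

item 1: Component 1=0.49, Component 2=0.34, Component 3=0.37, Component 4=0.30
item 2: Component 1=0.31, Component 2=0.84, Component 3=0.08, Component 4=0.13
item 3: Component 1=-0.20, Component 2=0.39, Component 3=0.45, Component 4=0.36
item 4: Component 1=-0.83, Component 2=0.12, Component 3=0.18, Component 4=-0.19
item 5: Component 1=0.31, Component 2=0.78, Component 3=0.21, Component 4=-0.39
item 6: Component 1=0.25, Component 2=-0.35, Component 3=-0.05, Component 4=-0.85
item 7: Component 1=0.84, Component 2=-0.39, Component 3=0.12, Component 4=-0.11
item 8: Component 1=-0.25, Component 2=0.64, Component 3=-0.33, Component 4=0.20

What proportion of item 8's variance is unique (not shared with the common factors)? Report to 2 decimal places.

h² = (-0.25)² + 0.64² + (-0.33)² + 0.20² = 0.0625 + 0.4096 + 0.1089 + 0.0400 = 0.6210
Uniqueness u² = 1 − h² = 1 − 0.6210 = 0.3790

0.38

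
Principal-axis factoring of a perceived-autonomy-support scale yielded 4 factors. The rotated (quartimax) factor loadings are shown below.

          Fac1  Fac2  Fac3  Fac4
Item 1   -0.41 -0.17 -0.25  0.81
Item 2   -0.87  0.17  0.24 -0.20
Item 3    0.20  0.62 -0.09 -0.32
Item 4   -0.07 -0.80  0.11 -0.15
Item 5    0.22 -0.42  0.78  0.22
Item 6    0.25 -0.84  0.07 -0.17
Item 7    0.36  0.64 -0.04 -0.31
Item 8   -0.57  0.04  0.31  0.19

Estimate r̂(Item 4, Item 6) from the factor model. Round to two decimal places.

r̂ = Σ λ_i·λ_j across factors = (-0.07)(0.25) + (-0.80)(-0.84) + (0.11)(0.07) + (-0.15)(-0.17)
  = -0.0175 +0.6720 +0.0077 +0.0255 = 0.6877

0.69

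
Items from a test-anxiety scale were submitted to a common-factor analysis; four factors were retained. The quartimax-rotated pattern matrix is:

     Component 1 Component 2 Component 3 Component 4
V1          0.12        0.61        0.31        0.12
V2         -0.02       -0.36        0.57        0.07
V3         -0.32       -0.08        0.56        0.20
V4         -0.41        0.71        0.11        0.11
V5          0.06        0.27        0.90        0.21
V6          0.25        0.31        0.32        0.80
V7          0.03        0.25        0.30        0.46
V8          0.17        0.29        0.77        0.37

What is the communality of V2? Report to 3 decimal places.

0.460

h² = (-0.02)² + (-0.36)² + 0.57² + 0.07² = 0.0004 + 0.1296 + 0.3249 + 0.0049 = 0.4598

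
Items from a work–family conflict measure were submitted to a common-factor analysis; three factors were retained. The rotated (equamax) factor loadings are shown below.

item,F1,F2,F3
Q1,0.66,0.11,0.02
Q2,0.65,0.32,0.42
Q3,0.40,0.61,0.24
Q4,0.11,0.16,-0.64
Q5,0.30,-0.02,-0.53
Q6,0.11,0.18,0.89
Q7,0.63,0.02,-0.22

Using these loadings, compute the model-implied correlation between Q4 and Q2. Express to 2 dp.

-0.15

r̂ = Σ λ_i·λ_j across factors = (0.11)(0.65) + (0.16)(0.32) + (-0.64)(0.42)
  = +0.0715 +0.0512 -0.2688 = -0.1461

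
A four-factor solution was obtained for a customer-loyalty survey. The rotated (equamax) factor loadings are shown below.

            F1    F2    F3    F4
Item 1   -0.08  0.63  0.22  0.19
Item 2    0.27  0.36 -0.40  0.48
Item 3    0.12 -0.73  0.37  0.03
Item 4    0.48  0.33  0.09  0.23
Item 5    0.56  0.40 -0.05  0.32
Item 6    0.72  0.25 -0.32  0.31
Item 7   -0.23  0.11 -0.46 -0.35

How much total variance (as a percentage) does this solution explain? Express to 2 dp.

SS loadings by factor: 1.2090, 1.4029, 0.6699, 0.6413; total = 3.9231.
Total variance with 7 standardized items is 7, so the solution explains 3.9231/7 = 0.5604 = 56.04%.

56.04%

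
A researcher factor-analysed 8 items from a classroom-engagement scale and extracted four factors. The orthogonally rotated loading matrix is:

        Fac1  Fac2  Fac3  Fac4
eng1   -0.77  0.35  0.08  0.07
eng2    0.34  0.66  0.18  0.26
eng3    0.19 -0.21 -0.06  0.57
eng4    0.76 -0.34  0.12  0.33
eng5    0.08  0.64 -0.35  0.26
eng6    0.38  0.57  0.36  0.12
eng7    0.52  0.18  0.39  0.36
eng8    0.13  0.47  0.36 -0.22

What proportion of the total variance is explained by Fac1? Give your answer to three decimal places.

0.220

SS loadings for Fac1 = (-0.77)² + 0.34² + 0.19² + 0.76² + 0.08² + 0.38² + 0.52² + 0.13² = 1.7603
Proportion of variance = 1.7603 / 8 = 0.2200.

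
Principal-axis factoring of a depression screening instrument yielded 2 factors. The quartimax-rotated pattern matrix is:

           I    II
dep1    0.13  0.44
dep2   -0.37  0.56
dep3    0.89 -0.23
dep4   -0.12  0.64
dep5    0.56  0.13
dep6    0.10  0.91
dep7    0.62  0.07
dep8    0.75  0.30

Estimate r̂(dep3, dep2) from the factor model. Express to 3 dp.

r̂ = Σ λ_i·λ_j across factors = (0.89)(-0.37) + (-0.23)(0.56)
  = -0.3293 -0.1288 = -0.4581

-0.458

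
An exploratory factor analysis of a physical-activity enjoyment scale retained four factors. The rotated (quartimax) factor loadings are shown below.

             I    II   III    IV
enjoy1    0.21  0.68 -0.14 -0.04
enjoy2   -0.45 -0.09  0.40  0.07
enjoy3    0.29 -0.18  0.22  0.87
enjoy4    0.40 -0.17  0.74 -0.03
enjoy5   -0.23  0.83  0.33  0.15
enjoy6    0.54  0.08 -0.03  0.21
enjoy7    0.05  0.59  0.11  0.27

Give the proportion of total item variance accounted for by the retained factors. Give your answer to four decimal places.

Communalities: 0.5277, 0.3755, 0.9218, 0.7374, 0.8732, 0.3430, 0.4356; Σh² = 4.2142.
Total variance with 7 standardized items is 7, so the solution explains 4.2142/7 = 0.6020.

0.6020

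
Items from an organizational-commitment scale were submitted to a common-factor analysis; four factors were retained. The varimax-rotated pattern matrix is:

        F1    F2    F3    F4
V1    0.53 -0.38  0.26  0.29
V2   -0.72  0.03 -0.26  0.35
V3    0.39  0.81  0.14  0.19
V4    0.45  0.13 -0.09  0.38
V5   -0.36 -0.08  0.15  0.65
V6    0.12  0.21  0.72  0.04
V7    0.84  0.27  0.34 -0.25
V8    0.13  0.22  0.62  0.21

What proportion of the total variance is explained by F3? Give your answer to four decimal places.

0.1505

SS loadings for F3 = 0.26² + (-0.26)² + 0.14² + (-0.09)² + 0.15² + 0.72² + 0.34² + 0.62² = 1.2038
Proportion of variance = 1.2038 / 8 = 0.1505.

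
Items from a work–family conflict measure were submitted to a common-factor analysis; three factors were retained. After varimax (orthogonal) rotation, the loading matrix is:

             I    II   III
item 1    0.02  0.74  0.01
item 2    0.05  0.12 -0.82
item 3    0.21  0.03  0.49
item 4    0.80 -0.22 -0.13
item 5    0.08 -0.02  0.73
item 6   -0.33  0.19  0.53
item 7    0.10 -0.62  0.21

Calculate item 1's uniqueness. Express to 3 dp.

h² = 0.02² + 0.74² + 0.01² = 0.0004 + 0.5476 + 0.0001 = 0.5481
Uniqueness u² = 1 − h² = 1 − 0.5481 = 0.4519

0.452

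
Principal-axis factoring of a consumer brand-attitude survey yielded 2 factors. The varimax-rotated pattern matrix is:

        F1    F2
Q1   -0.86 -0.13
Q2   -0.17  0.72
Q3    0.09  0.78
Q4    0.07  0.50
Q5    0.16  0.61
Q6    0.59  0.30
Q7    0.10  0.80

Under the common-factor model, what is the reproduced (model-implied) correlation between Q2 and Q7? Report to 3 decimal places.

0.559

r̂ = Σ λ_i·λ_j across factors = (-0.17)(0.10) + (0.72)(0.80)
  = -0.0170 +0.5760 = 0.5590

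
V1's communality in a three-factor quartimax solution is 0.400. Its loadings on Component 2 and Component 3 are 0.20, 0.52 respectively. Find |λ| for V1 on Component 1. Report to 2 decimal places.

Under orthogonal rotation h² = Σλ², so λ_Component 1² = h² − (0.3104) = 0.400 − 0.3104 = 0.0896.
|λ| = √0.0896 = 0.2993.

0.30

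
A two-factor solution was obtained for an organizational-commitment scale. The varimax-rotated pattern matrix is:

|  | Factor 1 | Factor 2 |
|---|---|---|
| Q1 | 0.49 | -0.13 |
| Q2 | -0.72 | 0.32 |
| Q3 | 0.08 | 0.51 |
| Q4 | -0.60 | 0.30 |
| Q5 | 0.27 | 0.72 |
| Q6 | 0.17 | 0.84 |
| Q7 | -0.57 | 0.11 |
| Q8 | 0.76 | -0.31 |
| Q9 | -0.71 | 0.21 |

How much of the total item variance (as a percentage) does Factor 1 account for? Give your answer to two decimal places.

29.26%

SS loadings for Factor 1 = 0.49² + (-0.72)² + 0.08² + (-0.60)² + 0.27² + 0.17² + (-0.57)² + 0.76² + (-0.71)² = 2.6333
With 9 standardized items, total variance = 9. Proportion = 2.6333/9 = 0.2926 → 29.26%.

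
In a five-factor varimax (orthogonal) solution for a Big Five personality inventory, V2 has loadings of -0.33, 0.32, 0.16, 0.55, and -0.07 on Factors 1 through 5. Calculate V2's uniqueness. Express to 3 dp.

0.456

h² = (-0.33)² + 0.32² + 0.16² + 0.55² + (-0.07)² = 0.1089 + 0.1024 + 0.0256 + 0.3025 + 0.0049 = 0.5443
Uniqueness u² = 1 − h² = 1 − 0.5443 = 0.4557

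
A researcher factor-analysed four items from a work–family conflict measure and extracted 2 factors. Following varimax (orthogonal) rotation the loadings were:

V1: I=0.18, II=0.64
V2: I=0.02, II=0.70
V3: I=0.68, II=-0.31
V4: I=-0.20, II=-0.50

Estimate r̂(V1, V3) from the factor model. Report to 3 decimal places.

r̂ = Σ λ_i·λ_j across factors = (0.18)(0.68) + (0.64)(-0.31)
  = +0.1224 -0.1984 = -0.0760

-0.076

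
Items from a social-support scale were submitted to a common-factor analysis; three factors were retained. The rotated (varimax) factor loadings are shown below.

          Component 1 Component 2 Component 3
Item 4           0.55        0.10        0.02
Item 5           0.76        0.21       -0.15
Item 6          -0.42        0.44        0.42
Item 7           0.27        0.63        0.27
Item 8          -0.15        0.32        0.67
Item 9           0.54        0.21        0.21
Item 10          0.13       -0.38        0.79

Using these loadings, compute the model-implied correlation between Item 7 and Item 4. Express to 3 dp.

r̂ = Σ λ_i·λ_j across factors = (0.27)(0.55) + (0.63)(0.10) + (0.27)(0.02)
  = +0.1485 +0.0630 +0.0054 = 0.2169

0.217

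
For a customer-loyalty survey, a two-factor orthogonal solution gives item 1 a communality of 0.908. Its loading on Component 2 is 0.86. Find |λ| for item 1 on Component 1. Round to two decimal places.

Under orthogonal rotation h² = Σλ², so λ_Component 1² = h² − (0.7396) = 0.908 − 0.7396 = 0.1684.
|λ| = √0.1684 = 0.4104.

0.41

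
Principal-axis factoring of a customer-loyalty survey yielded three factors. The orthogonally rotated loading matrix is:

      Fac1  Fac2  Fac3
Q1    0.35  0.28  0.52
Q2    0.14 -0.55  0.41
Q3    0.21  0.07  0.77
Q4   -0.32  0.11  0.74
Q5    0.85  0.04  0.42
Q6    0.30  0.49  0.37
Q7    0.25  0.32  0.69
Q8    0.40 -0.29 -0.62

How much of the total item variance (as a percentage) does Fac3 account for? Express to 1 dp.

SS loadings for Fac3 = 0.52² + 0.41² + 0.77² + 0.74² + 0.42² + 0.37² + 0.69² + (-0.62)² = 2.7528
With 8 standardized items, total variance = 8. Proportion = 2.7528/8 = 0.3441 → 34.41%.

34.4%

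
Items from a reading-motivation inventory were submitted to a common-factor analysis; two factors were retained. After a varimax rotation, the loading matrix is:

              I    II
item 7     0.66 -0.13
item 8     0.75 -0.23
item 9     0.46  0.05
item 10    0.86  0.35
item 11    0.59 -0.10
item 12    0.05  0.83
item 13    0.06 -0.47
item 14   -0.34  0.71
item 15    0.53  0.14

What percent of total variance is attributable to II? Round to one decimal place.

SS loadings for II = (-0.13)² + (-0.23)² + 0.05² + 0.35² + (-0.10)² + 0.83² + (-0.47)² + 0.71² + 0.14² = 1.6383
With 9 standardized items, total variance = 9. Proportion = 1.6383/9 = 0.1820 → 18.20%.

18.2%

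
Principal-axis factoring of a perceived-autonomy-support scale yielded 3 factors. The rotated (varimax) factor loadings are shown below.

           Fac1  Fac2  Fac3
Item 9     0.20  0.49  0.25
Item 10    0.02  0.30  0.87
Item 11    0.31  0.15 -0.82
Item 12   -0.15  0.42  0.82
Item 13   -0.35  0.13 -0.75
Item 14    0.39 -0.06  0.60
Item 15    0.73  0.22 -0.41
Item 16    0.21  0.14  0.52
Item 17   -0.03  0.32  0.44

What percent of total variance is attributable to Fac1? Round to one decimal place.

SS loadings for Fac1 = 0.20² + 0.02² + 0.31² + (-0.15)² + (-0.35)² + 0.39² + 0.73² + 0.21² + (-0.03)² = 1.0115
With 9 standardized items, total variance = 9. Proportion = 1.0115/9 = 0.1124 → 11.24%.

11.2%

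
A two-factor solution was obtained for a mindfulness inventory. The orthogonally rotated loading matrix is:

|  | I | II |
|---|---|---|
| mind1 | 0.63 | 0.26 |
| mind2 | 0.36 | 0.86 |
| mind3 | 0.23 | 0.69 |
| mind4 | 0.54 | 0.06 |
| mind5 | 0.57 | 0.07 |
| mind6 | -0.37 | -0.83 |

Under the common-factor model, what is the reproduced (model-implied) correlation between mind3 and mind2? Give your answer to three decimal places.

r̂ = Σ λ_i·λ_j across factors = (0.23)(0.36) + (0.69)(0.86)
  = +0.0828 +0.5934 = 0.6762

0.676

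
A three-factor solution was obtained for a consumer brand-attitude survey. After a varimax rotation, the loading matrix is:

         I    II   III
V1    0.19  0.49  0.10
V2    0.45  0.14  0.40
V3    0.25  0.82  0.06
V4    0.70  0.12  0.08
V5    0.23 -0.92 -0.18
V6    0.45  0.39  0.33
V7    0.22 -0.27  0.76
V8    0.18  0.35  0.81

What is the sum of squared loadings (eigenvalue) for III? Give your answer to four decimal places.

SS loadings for III = 0.10² + 0.40² + 0.06² + 0.08² + (-0.18)² + 0.33² + 0.76² + 0.81² = 0.0100 + 0.1600 + 0.0036 + 0.0064 + 0.0324 + 0.1089 + 0.5776 + 0.6561 = 1.5550

1.5550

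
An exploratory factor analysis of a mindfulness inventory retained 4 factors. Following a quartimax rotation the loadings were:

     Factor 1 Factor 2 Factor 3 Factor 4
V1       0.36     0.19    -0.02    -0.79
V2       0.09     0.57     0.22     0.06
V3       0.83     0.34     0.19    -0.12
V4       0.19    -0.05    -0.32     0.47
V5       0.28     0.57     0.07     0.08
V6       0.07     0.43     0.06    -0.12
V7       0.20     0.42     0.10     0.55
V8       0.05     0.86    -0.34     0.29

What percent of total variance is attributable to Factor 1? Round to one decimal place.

SS loadings for Factor 1 = 0.36² + 0.09² + 0.83² + 0.19² + 0.28² + 0.07² + 0.20² + 0.05² = 0.9885
With 8 standardized items, total variance = 8. Proportion = 0.9885/8 = 0.1236 → 12.36%.

12.4%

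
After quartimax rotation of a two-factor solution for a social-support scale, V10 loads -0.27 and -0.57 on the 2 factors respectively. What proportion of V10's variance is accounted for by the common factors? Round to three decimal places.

h² = (-0.27)² + (-0.57)² = 0.0729 + 0.3249 = 0.3978

0.398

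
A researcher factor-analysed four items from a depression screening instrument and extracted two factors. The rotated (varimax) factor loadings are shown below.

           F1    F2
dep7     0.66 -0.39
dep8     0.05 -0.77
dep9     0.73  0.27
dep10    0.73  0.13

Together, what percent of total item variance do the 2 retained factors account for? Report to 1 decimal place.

SS loadings by factor: 1.5039, 0.8348; total = 2.3387.
Total variance with 4 standardized items is 4, so the solution explains 2.3387/4 = 0.5847 = 58.47%.

58.5%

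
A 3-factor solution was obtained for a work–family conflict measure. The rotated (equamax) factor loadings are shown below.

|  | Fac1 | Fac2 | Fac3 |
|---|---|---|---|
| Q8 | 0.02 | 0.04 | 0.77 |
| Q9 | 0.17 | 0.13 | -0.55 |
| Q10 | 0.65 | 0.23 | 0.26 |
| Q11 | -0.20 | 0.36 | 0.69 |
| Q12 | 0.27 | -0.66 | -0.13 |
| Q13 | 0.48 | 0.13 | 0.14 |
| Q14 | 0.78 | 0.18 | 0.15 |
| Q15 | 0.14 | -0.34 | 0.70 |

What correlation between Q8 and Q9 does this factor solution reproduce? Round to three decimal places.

-0.415

r̂ = Σ λ_i·λ_j across factors = (0.02)(0.17) + (0.04)(0.13) + (0.77)(-0.55)
  = +0.0034 +0.0052 -0.4235 = -0.4149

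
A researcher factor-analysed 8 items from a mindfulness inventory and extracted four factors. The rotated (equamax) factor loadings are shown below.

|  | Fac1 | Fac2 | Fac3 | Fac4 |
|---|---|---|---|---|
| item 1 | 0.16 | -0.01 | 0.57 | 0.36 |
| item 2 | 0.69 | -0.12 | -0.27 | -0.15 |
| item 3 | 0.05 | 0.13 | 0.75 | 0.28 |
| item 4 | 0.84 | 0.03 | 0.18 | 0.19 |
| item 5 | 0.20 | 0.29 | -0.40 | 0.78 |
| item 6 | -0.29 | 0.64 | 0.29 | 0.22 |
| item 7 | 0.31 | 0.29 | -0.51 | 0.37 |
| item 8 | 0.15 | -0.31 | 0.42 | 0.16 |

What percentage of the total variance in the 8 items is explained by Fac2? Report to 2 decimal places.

SS loadings for Fac2 = (-0.01)² + (-0.12)² + 0.13² + 0.03² + 0.29² + 0.64² + 0.29² + (-0.31)² = 0.7062
With 8 standardized items, total variance = 8. Proportion = 0.7062/8 = 0.0883 → 8.83%.

8.83%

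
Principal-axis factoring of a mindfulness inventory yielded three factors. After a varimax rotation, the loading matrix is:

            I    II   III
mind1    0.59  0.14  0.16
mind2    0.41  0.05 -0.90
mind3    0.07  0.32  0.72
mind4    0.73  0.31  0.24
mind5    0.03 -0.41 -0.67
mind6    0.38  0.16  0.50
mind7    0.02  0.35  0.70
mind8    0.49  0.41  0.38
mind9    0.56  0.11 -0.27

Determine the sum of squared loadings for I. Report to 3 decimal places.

SS loadings for I = 0.59² + 0.41² + 0.07² + 0.73² + 0.03² + 0.38² + 0.02² + 0.49² + 0.56² = 0.3481 + 0.1681 + 0.0049 + 0.5329 + 0.0009 + 0.1444 + 0.0004 + 0.2401 + 0.3136 = 1.7534

1.753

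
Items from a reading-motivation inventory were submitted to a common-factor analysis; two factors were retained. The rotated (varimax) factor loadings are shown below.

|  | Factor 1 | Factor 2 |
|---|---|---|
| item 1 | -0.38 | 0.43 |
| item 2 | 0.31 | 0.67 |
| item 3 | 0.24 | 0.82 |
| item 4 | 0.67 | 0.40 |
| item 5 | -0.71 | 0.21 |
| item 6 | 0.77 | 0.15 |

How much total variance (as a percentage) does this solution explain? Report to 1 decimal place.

SS loadings by factor: 1.8440, 1.5328; total = 3.3768.
Total variance with 6 standardized items is 6, so the solution explains 3.3768/6 = 0.5628 = 56.28%.

56.3%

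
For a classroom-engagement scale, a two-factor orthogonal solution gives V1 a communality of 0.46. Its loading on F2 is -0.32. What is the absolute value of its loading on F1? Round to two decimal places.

Under orthogonal rotation h² = Σλ², so λ_F1² = h² − (0.1024) = 0.46 − 0.1024 = 0.3576.
|λ| = √0.3576 = 0.5980.

0.60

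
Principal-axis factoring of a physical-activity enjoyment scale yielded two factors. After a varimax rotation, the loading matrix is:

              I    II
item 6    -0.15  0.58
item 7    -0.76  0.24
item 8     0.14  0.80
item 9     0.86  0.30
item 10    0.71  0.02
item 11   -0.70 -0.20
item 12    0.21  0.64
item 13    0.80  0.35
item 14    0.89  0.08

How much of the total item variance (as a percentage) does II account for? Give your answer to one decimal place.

18.9%

SS loadings for II = 0.58² + 0.24² + 0.80² + 0.30² + 0.02² + (-0.20)² + 0.64² + 0.35² + 0.08² = 1.7029
With 9 standardized items, total variance = 9. Proportion = 1.7029/9 = 0.1892 → 18.92%.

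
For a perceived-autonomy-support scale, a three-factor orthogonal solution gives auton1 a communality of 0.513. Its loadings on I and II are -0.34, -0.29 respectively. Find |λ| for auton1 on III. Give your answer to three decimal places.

Under orthogonal rotation h² = Σλ², so λ_III² = h² − (0.1997) = 0.513 − 0.1997 = 0.3133.
|λ| = √0.3133 = 0.5597.

0.560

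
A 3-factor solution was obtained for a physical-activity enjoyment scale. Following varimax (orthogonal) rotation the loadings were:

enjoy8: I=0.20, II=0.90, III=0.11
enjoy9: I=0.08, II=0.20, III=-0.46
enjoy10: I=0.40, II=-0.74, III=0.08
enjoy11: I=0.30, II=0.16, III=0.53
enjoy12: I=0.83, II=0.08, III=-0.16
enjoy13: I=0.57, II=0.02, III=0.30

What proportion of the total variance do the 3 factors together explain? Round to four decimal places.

Communalities: 0.8621, 0.2580, 0.7140, 0.3965, 0.7209, 0.4153; Σh² = 3.3668.
Total variance with 6 standardized items is 6, so the solution explains 3.3668/6 = 0.5611.

0.5611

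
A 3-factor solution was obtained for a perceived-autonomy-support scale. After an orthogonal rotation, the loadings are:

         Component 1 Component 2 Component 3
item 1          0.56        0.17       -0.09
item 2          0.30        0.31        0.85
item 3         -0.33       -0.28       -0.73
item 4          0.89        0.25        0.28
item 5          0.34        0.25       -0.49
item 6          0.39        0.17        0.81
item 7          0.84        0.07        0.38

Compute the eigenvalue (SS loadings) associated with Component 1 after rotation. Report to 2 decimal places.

SS loadings for Component 1 = 0.56² + 0.30² + (-0.33)² + 0.89² + 0.34² + 0.39² + 0.84² = 0.3136 + 0.0900 + 0.1089 + 0.7921 + 0.1156 + 0.1521 + 0.7056 = 2.2779

2.28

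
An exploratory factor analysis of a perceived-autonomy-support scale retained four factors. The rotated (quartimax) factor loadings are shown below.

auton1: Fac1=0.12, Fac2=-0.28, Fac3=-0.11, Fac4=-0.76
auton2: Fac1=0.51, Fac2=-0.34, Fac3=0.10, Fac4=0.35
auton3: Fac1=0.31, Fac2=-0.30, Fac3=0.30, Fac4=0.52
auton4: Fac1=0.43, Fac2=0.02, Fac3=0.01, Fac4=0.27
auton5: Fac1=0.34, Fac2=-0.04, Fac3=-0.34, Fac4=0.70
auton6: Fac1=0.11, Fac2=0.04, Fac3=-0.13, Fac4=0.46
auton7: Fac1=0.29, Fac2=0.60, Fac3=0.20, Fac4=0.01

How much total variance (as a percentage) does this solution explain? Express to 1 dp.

49.2%

SS loadings by factor: 0.7673, 0.6476, 0.2847, 1.7451; total = 3.4447.
Total variance with 7 standardized items is 7, so the solution explains 3.4447/7 = 0.4921 = 49.21%.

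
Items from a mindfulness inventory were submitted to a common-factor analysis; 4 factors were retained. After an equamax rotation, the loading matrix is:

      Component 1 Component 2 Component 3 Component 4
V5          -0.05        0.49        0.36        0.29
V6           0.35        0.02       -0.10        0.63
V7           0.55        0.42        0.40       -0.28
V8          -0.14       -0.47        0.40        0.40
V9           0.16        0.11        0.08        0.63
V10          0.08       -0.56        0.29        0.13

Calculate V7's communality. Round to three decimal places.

0.717

h² = 0.55² + 0.42² + 0.40² + (-0.28)² = 0.3025 + 0.1764 + 0.1600 + 0.0784 = 0.7173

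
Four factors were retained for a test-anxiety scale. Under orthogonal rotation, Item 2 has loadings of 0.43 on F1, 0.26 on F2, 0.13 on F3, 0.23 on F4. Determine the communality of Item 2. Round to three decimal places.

h² = 0.43² + 0.26² + 0.13² + 0.23² = 0.1849 + 0.0676 + 0.0169 + 0.0529 = 0.3223

0.322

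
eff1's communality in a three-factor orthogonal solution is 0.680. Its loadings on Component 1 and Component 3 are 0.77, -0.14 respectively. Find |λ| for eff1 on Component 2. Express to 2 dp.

Under orthogonal rotation h² = Σλ², so λ_Component 2² = h² − (0.6125) = 0.680 − 0.6125 = 0.0675.
|λ| = √0.0675 = 0.2598.

0.26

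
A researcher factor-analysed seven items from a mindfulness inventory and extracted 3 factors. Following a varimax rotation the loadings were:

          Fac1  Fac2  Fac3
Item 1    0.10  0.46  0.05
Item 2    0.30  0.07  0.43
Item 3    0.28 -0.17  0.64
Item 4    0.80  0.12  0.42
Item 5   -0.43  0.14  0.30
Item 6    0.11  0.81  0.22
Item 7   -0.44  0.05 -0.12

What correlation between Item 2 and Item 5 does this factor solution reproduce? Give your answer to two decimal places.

0.01

r̂ = Σ λ_i·λ_j across factors = (0.30)(-0.43) + (0.07)(0.14) + (0.43)(0.30)
  = -0.1290 +0.0098 +0.1290 = 0.0098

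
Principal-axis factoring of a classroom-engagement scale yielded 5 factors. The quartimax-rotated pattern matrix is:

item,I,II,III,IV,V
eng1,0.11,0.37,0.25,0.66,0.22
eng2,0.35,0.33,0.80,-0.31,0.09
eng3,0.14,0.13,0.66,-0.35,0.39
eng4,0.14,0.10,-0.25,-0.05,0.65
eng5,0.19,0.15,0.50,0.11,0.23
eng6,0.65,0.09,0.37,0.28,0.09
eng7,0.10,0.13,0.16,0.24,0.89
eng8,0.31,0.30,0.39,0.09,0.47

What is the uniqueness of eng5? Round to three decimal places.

h² = 0.19² + 0.15² + 0.50² + 0.11² + 0.23² = 0.0361 + 0.0225 + 0.2500 + 0.0121 + 0.0529 = 0.3736
Uniqueness u² = 1 − h² = 1 − 0.3736 = 0.6264

0.626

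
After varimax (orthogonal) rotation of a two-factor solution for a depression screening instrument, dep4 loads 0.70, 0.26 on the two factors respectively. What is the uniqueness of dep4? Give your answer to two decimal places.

0.44

h² = 0.70² + 0.26² = 0.4900 + 0.0676 = 0.5576
Uniqueness u² = 1 − h² = 1 − 0.5576 = 0.4424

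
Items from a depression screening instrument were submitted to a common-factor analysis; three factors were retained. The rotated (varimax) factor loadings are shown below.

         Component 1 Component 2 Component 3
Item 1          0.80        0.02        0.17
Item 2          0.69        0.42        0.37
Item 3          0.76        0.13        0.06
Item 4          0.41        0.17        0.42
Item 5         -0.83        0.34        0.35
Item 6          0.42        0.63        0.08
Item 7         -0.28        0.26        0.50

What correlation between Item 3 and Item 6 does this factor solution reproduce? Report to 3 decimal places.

r̂ = Σ λ_i·λ_j across factors = (0.76)(0.42) + (0.13)(0.63) + (0.06)(0.08)
  = +0.3192 +0.0819 +0.0048 = 0.4059

0.406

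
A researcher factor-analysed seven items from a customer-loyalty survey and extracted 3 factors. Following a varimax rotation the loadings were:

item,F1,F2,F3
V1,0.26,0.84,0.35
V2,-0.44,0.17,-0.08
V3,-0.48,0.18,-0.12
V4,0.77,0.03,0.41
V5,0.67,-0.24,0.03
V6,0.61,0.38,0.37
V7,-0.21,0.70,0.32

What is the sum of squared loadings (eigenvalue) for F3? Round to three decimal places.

SS loadings for F3 = 0.35² + (-0.08)² + (-0.12)² + 0.41² + 0.03² + 0.37² + 0.32² = 0.1225 + 0.0064 + 0.0144 + 0.1681 + 0.0009 + 0.1369 + 0.1024 = 0.5516

0.552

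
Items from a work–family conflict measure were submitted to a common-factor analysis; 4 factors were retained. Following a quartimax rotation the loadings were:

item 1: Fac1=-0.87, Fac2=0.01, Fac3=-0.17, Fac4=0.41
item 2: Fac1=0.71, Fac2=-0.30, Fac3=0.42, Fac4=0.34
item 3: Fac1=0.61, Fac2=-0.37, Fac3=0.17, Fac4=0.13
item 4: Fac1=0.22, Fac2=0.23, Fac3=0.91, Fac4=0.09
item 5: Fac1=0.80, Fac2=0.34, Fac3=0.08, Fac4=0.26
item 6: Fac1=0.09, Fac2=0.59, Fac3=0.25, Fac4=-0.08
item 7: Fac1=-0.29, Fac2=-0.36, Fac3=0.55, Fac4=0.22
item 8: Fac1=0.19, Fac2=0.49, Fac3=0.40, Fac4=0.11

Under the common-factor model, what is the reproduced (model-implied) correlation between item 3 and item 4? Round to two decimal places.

0.22

r̂ = Σ λ_i·λ_j across factors = (0.61)(0.22) + (-0.37)(0.23) + (0.17)(0.91) + (0.13)(0.09)
  = +0.1342 -0.0851 +0.1547 +0.0117 = 0.2155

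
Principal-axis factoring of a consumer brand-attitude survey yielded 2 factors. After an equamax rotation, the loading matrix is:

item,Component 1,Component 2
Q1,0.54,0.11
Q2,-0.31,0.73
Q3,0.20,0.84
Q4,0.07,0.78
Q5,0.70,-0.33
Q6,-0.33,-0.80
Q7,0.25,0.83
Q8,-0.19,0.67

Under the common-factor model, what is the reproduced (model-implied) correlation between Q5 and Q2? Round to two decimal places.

-0.46

r̂ = Σ λ_i·λ_j across factors = (0.70)(-0.31) + (-0.33)(0.73)
  = -0.2170 -0.2409 = -0.4579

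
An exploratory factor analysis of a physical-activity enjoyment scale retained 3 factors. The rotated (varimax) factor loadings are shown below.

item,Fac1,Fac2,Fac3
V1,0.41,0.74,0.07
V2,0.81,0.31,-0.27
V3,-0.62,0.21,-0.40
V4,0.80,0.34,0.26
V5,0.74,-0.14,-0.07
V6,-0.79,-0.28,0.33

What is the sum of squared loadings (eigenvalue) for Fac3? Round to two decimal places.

SS loadings for Fac3 = 0.07² + (-0.27)² + (-0.40)² + 0.26² + (-0.07)² + 0.33² = 0.0049 + 0.0729 + 0.1600 + 0.0676 + 0.0049 + 0.1089 = 0.4192

0.42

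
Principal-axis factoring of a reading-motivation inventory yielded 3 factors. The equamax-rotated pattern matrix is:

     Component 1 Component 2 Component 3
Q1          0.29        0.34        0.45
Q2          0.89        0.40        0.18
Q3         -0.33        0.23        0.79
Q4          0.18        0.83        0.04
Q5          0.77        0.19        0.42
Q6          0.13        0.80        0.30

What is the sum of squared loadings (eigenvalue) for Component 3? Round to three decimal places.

1.127

SS loadings for Component 3 = 0.45² + 0.18² + 0.79² + 0.04² + 0.42² + 0.30² = 0.2025 + 0.0324 + 0.6241 + 0.0016 + 0.1764 + 0.0900 = 1.1270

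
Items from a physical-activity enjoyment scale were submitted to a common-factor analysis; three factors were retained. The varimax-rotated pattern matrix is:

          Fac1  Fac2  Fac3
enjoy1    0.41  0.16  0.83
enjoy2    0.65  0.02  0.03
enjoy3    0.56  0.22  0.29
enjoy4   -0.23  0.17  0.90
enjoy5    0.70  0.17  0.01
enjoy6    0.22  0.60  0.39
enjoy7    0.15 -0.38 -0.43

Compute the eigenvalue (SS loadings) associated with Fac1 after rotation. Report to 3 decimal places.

SS loadings for Fac1 = 0.41² + 0.65² + 0.56² + (-0.23)² + 0.70² + 0.22² + 0.15² = 0.1681 + 0.4225 + 0.3136 + 0.0529 + 0.4900 + 0.0484 + 0.0225 = 1.5180

1.518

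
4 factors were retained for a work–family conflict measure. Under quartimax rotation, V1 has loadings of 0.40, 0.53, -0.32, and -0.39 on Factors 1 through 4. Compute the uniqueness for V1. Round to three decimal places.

h² = 0.40² + 0.53² + (-0.32)² + (-0.39)² = 0.1600 + 0.2809 + 0.1024 + 0.1521 = 0.6954
Uniqueness u² = 1 − h² = 1 − 0.6954 = 0.3046

0.305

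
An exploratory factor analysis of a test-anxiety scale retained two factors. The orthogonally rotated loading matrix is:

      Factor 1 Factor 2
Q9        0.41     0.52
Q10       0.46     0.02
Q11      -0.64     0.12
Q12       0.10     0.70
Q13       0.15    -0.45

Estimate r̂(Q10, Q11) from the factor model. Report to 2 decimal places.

-0.29

r̂ = Σ λ_i·λ_j across factors = (0.46)(-0.64) + (0.02)(0.12)
  = -0.2944 +0.0024 = -0.2920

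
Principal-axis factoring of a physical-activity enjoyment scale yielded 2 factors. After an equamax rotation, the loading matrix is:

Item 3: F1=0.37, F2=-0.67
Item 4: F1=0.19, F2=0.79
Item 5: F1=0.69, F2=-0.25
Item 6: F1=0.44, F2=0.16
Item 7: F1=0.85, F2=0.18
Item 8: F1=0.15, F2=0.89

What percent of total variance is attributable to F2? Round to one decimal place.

SS loadings for F2 = (-0.67)² + 0.79² + (-0.25)² + 0.16² + 0.18² + 0.89² = 1.9856
With 6 standardized items, total variance = 6. Proportion = 1.9856/6 = 0.3309 → 33.09%.

33.1%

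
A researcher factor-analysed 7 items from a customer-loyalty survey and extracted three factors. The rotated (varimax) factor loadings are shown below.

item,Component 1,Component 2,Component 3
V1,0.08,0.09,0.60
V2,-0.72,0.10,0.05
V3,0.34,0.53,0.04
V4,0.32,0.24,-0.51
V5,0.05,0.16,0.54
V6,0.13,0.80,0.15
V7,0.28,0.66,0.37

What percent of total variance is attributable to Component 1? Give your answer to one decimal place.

SS loadings for Component 1 = 0.08² + (-0.72)² + 0.34² + 0.32² + 0.05² + 0.13² + 0.28² = 0.8406
With 7 standardized items, total variance = 7. Proportion = 0.8406/7 = 0.1201 → 12.01%.

12.0%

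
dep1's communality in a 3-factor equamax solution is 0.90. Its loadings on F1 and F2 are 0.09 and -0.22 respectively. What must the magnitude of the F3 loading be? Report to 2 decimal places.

Under orthogonal rotation h² = Σλ², so λ_F3² = h² − (0.0565) = 0.90 − 0.0565 = 0.8435.
|λ| = √0.8435 = 0.9184.

0.92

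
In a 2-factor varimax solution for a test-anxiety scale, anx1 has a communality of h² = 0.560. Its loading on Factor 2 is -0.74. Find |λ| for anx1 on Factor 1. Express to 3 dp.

Under orthogonal rotation h² = Σλ², so λ_Factor 1² = h² − (0.5476) = 0.560 − 0.5476 = 0.0124.
|λ| = √0.0124 = 0.1114.

0.111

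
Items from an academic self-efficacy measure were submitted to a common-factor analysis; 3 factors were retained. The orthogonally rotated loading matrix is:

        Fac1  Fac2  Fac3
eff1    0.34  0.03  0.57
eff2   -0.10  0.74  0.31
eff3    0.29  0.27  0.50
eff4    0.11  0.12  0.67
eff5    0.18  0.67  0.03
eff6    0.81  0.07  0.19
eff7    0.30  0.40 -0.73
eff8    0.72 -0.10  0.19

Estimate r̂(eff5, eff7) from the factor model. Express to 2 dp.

r̂ = Σ λ_i·λ_j across factors = (0.18)(0.30) + (0.67)(0.40) + (0.03)(-0.73)
  = +0.0540 +0.2680 -0.0219 = 0.3001

0.30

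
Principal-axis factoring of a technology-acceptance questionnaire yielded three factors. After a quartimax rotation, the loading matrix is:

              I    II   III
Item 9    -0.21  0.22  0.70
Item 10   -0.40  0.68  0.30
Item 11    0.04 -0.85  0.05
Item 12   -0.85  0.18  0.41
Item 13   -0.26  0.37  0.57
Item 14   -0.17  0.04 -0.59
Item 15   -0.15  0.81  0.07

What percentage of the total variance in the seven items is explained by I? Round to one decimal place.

15.0%

SS loadings for I = (-0.21)² + (-0.40)² + 0.04² + (-0.85)² + (-0.26)² + (-0.17)² + (-0.15)² = 1.0472
With 7 standardized items, total variance = 7. Proportion = 1.0472/7 = 0.1496 → 14.96%.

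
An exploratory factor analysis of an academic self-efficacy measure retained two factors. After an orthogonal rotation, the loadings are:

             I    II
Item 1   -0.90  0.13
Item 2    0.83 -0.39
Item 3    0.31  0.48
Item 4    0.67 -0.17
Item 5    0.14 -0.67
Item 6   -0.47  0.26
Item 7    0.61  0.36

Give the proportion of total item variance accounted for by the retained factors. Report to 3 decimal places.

0.533

Communalities: 0.8269, 0.8410, 0.3265, 0.4778, 0.4685, 0.2885, 0.5017; Σh² = 3.7309.
Total variance with 7 standardized items is 7, so the solution explains 3.7309/7 = 0.5330.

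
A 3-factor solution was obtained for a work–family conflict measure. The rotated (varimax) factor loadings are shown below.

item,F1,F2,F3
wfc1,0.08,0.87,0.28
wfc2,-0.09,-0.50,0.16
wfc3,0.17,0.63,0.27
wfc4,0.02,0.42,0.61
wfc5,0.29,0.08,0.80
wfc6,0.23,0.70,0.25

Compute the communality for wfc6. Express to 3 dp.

0.605

h² = 0.23² + 0.70² + 0.25² = 0.0529 + 0.4900 + 0.0625 = 0.6054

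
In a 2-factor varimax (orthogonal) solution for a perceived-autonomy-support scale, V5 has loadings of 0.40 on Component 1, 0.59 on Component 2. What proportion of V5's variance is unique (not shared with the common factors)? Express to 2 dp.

h² = 0.40² + 0.59² = 0.1600 + 0.3481 = 0.5081
Uniqueness u² = 1 − h² = 1 − 0.5081 = 0.4919

0.49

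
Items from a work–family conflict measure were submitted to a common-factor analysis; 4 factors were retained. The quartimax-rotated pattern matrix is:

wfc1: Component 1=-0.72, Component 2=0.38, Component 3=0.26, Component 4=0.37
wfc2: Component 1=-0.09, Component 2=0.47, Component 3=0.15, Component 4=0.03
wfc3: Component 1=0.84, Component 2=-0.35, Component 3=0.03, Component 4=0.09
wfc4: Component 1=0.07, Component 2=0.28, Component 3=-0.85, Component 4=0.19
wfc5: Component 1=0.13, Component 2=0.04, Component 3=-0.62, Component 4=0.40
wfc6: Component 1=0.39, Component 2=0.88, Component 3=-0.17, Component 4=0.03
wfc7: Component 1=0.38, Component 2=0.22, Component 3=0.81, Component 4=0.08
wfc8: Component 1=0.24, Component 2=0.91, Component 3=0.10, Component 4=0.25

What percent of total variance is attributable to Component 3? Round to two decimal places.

SS loadings for Component 3 = 0.26² + 0.15² + 0.03² + (-0.85)² + (-0.62)² + (-0.17)² + 0.81² + 0.10² = 1.8929
With 8 standardized items, total variance = 8. Proportion = 1.8929/8 = 0.2366 → 23.66%.

23.66%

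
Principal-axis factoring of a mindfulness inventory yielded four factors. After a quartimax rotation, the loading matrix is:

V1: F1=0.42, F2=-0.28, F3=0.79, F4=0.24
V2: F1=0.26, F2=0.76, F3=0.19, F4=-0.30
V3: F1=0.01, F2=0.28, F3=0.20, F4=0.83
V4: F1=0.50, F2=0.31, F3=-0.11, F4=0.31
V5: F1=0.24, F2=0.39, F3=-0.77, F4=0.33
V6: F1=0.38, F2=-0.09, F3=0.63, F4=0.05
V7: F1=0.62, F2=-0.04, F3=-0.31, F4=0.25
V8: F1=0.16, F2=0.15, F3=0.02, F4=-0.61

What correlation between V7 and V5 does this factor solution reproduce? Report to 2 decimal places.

r̂ = Σ λ_i·λ_j across factors = (0.62)(0.24) + (-0.04)(0.39) + (-0.31)(-0.77) + (0.25)(0.33)
  = +0.1488 -0.0156 +0.2387 +0.0825 = 0.4544

0.45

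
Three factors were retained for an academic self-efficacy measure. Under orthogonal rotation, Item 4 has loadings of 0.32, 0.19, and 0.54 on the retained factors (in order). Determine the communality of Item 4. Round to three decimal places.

h² = 0.32² + 0.19² + 0.54² = 0.1024 + 0.0361 + 0.2916 = 0.4301

0.430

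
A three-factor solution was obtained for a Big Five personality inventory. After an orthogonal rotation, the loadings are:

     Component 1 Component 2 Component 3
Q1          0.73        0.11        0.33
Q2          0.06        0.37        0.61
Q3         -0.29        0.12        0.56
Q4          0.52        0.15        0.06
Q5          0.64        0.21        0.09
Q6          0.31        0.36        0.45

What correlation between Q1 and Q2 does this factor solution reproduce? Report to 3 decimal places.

r̂ = Σ λ_i·λ_j across factors = (0.73)(0.06) + (0.11)(0.37) + (0.33)(0.61)
  = +0.0438 +0.0407 +0.2013 = 0.2858

0.286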